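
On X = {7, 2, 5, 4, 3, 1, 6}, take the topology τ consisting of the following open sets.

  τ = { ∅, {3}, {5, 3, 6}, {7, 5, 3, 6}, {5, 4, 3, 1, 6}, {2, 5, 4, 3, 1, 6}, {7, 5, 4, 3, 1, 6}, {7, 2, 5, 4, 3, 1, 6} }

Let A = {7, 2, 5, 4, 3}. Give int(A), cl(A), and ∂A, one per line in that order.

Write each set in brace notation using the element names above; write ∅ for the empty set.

int(A) = {3}
cl(A)  = {7, 2, 5, 4, 3, 1, 6}
∂A     = {7, 2, 5, 4, 1, 6}

opens ⊆ A: ∅, {3}; union → int = {3}
complement {1, 6}; its interior ∅; cl(A) = X∖∅ = {7, 2, 5, 4, 3, 1, 6}
boundary = {7, 2, 5, 4, 3, 1, 6} ∖ {3} = {7, 2, 5, 4, 1, 6}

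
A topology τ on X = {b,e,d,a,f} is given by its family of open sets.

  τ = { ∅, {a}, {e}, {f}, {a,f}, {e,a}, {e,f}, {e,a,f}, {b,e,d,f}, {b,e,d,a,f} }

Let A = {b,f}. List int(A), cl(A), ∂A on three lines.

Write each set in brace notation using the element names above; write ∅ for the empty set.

open subsets of A: ∅, {f}; so int(A) = {f}
closure: X∖int(X∖A) = X∖{e,a} = {b,d,f}
∂A = {b,d,f} minus {f} = {b,d}

int(A) = {f}
cl(A)  = {b,d,f}
∂A     = {b,d}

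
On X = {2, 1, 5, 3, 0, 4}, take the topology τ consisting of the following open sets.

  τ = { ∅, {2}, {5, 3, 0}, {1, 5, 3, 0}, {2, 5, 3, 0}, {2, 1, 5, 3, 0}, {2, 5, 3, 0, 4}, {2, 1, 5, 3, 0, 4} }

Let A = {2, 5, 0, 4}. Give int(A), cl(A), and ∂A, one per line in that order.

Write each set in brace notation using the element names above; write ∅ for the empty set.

int(A) = {2}
cl(A)  = {2, 1, 5, 3, 0, 4}
∂A     = {1, 5, 3, 0, 4}

U open, U⊆A: ∅, {2}. int(A) = ⋃ = {2}
X∖A={1, 3}, int(X∖A)=∅, hence cl(A)={2, 1, 5, 3, 0, 4}
∂A: remove int from cl → {1, 5, 3, 0, 4}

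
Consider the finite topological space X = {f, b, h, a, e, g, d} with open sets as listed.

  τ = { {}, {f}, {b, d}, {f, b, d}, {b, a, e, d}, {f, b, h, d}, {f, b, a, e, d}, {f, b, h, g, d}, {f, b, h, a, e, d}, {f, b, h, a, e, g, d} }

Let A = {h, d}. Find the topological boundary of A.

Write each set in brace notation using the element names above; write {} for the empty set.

U open, U⊆A: {}. int(A) = ⋃ = {}
X∖A={f, b, a, e, g}, int(X∖A)={f}, hence cl(A)={b, h, a, e, g, d}
∂A: remove int from cl → {b, h, a, e, g, d}

{b, h, a, e, g, d}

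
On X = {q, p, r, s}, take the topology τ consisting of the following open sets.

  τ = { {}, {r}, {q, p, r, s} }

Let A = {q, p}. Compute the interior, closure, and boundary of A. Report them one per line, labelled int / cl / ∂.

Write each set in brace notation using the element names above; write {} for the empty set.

interior: largest open inside A is {} (from {})
cl via duality: int({r, s}) = {r}, so X∖{r} = {q, p, s}
cl∖int = {q, p, s}

int(A) = {}
cl(A)  = {q, p, s}
∂A     = {q, p, s}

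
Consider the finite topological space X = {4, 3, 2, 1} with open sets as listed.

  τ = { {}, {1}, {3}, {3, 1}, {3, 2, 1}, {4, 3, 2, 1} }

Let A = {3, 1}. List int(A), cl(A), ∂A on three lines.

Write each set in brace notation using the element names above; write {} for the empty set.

open subsets of A: {}, {3}, {1}, {3, 1}; so int(A) = {3, 1}
closure: X∖int(X∖A) = X∖{} = {4, 3, 2, 1}
∂A = {4, 3, 2, 1} minus {3, 1} = {4, 2}

int(A) = {3, 1}
cl(A)  = {4, 3, 2, 1}
∂A     = {4, 2}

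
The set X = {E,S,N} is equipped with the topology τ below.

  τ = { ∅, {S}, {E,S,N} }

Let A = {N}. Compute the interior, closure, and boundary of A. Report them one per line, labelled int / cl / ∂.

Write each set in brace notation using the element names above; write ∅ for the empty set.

open subsets of A: ∅; so int(A) = ∅
closure: X∖int(X∖A) = X∖{S} = {E,N}
∂A = {E,N} minus ∅ = {E,N}

int(A) = ∅
cl(A)  = {E,N}
∂A     = {E,N}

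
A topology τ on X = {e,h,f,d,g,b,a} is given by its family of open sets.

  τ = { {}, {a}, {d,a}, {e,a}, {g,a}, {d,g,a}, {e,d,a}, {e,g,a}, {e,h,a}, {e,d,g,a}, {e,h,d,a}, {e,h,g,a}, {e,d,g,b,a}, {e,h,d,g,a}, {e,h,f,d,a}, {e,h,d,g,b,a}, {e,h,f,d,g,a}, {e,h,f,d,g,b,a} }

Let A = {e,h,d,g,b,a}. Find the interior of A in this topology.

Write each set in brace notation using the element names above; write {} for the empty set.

{e,h,d,g,b,a}

U open, U⊆A: {}, {a}, {e,a}, {d,a}, {g,a}, {e,h,a}, {e,d,a}, {d,g,a}, {e,g,a}, {e,d,g,a}, {e,h,g,a}, {e,h,d,a}, {e,d,g,b,a}, {e,h,d,g,a}, {e,h,d,g,b,a}. int(A) = ⋃ = {e,h,d,g,b,a}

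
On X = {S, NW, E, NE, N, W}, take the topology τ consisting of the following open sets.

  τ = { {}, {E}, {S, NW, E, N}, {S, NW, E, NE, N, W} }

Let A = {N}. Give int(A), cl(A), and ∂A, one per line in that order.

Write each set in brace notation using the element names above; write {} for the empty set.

open subsets of A: {}; so int(A) = {}
closure: X∖int(X∖A) = X∖{E} = {S, NW, NE, N, W}
∂A = {S, NW, NE, N, W} minus {} = {S, NW, NE, N, W}

int(A) = {}
cl(A)  = {S, NW, NE, N, W}
∂A     = {S, NW, NE, N, W}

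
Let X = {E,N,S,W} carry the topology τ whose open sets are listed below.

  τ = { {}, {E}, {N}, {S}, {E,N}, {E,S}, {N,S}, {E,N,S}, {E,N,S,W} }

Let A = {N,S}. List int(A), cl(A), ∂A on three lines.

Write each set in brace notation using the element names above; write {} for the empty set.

int(A) = {N,S}
cl(A)  = {N,S,W}
∂A     = {W}

U open, U⊆A: {}, {S}, {N}, {N,S}. int(A) = ⋃ = {N,S}
X∖A={E,W}, int(X∖A)={E}, hence cl(A)={N,S,W}
∂A: remove int from cl → {W}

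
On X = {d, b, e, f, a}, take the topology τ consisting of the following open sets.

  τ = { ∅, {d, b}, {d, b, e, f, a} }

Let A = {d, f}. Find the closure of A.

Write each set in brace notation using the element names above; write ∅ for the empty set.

closure: X∖int(X∖A) = X∖∅ = {d, b, e, f, a}

{d, b, e, f, a}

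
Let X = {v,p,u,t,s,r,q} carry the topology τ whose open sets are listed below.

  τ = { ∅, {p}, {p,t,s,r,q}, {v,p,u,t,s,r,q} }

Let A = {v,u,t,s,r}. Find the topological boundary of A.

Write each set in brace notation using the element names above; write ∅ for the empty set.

interior: largest open inside A is ∅ (from ∅)
cl via duality: int({p,q}) = {p}, so X∖{p} = {v,u,t,s,r,q}
cl∖int = {v,u,t,s,r,q}

{v,u,t,s,r,q}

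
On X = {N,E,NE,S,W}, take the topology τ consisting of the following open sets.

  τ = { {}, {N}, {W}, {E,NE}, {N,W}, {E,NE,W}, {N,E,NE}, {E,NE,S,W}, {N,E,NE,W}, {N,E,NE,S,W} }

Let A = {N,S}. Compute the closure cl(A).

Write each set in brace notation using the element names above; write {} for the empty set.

closure: X∖int(X∖A) = X∖{E,NE,W} = {N,S}

{N,S}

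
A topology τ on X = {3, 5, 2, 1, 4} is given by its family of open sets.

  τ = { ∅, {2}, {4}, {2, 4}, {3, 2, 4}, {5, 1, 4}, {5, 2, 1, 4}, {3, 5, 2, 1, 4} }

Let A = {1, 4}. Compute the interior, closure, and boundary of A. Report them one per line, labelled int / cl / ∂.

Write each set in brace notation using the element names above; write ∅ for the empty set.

opens ⊆ A: ∅, {4}; union → int = {4}
complement {3, 5, 2}; its interior {2}; cl(A) = X∖{2} = {3, 5, 1, 4}
boundary = {3, 5, 1, 4} ∖ {4} = {3, 5, 1}

int(A) = {4}
cl(A)  = {3, 5, 1, 4}
∂A     = {3, 5, 1}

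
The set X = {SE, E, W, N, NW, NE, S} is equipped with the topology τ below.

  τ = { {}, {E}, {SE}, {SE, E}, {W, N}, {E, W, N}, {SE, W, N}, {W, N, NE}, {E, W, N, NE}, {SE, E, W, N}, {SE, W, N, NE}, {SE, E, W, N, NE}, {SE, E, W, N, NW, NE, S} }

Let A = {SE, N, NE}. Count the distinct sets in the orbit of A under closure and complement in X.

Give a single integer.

X∖A={E, W, NW, S}, int(X∖A)={E}, hence cl(A)={SE, W, N, NW, NE, S}
Orbit (k=closure, c=complement):
  1. A     = {SE, N, NE}
  2. kA    = {SE, W, N, NW, NE, S}
  3. cA    = {E, W, NW, S}
  4. ckA   = {E}
  5. kcA   = {E, W, N, NW, NE, S}
  6. kckA  = {E, NW, S}
  7. ckcA  = {SE}
  8. ckckA = {SE, W, N, NE}
  9. kckcA = {SE, NW, S}
  10. ckckcA = {E, W, N, NE}
(closed under both — stop)

10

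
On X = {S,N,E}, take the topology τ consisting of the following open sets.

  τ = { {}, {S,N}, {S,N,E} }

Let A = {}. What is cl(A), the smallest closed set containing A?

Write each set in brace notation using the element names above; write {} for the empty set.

{}

closure: X∖int(X∖A) = X∖{S,N,E} = {}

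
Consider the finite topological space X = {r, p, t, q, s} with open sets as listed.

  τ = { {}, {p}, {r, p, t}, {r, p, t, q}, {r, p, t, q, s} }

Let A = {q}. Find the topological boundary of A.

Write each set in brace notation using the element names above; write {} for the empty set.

{q, s}

interior: largest open inside A is {} (from {})
cl via duality: int({r, p, t, s}) = {r, p, t}, so X∖{r, p, t} = {q, s}
cl∖int = {q, s}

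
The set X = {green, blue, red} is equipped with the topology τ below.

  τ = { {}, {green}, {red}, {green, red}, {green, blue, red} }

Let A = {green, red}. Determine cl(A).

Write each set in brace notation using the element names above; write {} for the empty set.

{green, blue, red}

closure: X∖int(X∖A) = X∖{} = {green, blue, red}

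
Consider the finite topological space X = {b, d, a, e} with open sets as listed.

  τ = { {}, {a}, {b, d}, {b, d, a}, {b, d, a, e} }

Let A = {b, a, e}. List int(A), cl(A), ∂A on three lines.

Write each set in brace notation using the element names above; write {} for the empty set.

int(A) = {a}
cl(A)  = {b, d, a, e}
∂A     = {b, d, e}

U open, U⊆A: {}, {a}. int(A) = ⋃ = {a}
X∖A={d}, int(X∖A)={}, hence cl(A)={b, d, a, e}
∂A: remove int from cl → {b, d, e}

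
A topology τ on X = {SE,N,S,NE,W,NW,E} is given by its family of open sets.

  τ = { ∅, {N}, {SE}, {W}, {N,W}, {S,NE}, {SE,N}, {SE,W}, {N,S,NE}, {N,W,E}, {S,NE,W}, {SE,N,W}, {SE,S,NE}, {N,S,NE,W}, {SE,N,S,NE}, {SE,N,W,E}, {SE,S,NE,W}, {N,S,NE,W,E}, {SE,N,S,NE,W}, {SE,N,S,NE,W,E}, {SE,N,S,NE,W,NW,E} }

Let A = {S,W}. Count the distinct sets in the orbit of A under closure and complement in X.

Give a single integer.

10

closure: X∖int(X∖A) = X∖{SE,N} = {S,NE,W,NW,E}
Let k=closure and c=complement:
  1. A     = {S,W}
  2. kA    = {S,NE,W,NW,E}
  3. cA    = {SE,N,NE,NW,E}
  4. ckA   = {SE,N}
  5. kcA   = {SE,N,S,NE,NW,E}
  6. kckA  = {SE,N,NW,E}
  7. ckcA  = {W}
  8. ckckA = {S,NE,W}
  9. kckcA = {W,NW,E}
  10. ckckcA = {SE,N,S,NE}
— saturated at 10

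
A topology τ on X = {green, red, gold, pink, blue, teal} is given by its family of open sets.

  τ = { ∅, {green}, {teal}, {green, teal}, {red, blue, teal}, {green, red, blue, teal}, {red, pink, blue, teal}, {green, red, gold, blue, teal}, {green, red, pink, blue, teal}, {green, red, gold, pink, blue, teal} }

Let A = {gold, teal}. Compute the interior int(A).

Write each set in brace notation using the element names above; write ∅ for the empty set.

interior: largest open inside A is {teal} (from ∅, {teal})

{teal}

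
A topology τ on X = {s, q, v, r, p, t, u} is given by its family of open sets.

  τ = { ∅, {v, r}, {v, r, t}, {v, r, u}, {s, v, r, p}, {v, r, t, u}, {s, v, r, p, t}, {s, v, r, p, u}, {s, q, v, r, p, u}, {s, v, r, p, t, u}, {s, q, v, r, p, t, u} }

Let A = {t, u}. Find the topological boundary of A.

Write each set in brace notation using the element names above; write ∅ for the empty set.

{q, t, u}

open subsets of A: ∅; so int(A) = ∅
closure: X∖int(X∖A) = X∖{s, v, r, p} = {q, t, u}
∂A = {q, t, u} minus ∅ = {q, t, u}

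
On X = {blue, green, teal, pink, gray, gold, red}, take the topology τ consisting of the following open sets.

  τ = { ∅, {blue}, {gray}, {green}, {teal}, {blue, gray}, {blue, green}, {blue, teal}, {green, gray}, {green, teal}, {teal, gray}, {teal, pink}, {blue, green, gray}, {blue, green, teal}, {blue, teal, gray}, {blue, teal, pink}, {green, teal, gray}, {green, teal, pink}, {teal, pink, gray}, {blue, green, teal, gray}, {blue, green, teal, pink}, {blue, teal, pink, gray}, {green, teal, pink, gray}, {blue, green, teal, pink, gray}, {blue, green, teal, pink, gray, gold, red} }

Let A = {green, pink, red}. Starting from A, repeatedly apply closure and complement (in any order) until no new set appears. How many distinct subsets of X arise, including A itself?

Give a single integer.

closure: X∖int(X∖A) = X∖{blue, teal, gray} = {green, pink, gold, red}
Let k=closure and c=complement:
  1. A     = {green, pink, red}
  2. kA    = {green, pink, gold, red}
  3. cA    = {blue, teal, gray, gold}
  4. ckA   = {blue, teal, gray}
  5. kcA   = {blue, teal, pink, gray, gold, red}
  6. ckcA  = {green}
  7. kckcA = {green, gold, red}
  8. ckckcA = {blue, teal, pink, gray}
— saturated at 8

8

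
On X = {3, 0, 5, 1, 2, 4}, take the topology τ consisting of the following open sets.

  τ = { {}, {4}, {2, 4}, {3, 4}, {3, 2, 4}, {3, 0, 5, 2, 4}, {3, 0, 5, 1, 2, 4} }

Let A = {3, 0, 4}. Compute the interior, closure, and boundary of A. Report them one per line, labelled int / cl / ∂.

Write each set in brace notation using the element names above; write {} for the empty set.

U open, U⊆A: {}, {4}, {3, 4}. int(A) = ⋃ = {3, 4}
X∖A={5, 1, 2}, int(X∖A)={}, hence cl(A)={3, 0, 5, 1, 2, 4}
∂A: remove int from cl → {0, 5, 1, 2}

int(A) = {3, 4}
cl(A)  = {3, 0, 5, 1, 2, 4}
∂A     = {0, 5, 1, 2}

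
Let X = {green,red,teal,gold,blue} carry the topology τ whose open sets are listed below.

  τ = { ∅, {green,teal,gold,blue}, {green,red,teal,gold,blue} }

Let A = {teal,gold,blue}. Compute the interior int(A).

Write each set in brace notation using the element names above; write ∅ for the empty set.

∅

interior: largest open inside A is ∅ (from ∅)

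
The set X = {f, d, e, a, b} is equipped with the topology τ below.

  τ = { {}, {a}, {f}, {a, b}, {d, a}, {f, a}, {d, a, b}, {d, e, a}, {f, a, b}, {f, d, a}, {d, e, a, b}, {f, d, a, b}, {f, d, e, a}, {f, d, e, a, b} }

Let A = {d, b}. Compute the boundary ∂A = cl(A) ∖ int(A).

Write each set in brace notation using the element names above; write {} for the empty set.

{d, e, b}

interior: largest open inside A is {} (from {})
cl via duality: int({f, e, a}) = {f, a}, so X∖{f, a} = {d, e, b}
cl∖int = {d, e, b}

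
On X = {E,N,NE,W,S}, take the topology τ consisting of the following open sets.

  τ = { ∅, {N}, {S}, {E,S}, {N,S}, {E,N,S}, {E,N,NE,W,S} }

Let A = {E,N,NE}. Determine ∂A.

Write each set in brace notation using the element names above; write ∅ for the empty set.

{E,NE,W}

opens ⊆ A: ∅, {N}; union → int = {N}
complement {W,S}; its interior {S}; cl(A) = X∖{S} = {E,N,NE,W}
boundary = {E,N,NE,W} ∖ {N} = {E,NE,W}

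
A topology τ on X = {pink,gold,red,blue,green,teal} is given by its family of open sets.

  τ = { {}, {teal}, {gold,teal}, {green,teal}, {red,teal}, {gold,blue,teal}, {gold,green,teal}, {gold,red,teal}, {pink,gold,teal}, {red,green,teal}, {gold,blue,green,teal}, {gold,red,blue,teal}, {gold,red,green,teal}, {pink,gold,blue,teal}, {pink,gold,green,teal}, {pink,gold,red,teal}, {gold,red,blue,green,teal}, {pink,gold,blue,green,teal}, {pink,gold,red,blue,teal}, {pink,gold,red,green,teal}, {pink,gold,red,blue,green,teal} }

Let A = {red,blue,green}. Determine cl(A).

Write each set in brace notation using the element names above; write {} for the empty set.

{red,blue,green}

complement {pink,gold,teal}; its interior {pink,gold,teal}; cl(A) = X∖{pink,gold,teal} = {red,blue,green}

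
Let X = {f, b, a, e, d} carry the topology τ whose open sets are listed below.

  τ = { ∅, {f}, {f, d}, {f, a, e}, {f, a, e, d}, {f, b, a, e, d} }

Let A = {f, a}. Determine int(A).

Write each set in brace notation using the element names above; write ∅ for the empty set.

interior: largest open inside A is {f} (from ∅, {f})

{f}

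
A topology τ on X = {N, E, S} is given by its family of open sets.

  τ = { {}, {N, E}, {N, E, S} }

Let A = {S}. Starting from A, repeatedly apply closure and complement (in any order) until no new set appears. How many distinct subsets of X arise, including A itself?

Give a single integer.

closure: X∖int(X∖A) = X∖{N, E} = {S}
Let k=closure and c=complement:
  1. A     = {S}
  2. cA    = {N, E}
  3. kcA   = {N, E, S}
  4. ckcA  = {}
— saturated at 4

4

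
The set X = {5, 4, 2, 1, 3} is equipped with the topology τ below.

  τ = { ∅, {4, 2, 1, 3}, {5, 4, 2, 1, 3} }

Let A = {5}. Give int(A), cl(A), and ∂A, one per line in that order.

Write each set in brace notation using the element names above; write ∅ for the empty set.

opens ⊆ A: ∅; union → int = ∅
complement {4, 2, 1, 3}; its interior {4, 2, 1, 3}; cl(A) = X∖{4, 2, 1, 3} = {5}
boundary = {5} ∖ ∅ = {5}

int(A) = ∅
cl(A)  = {5}
∂A     = {5}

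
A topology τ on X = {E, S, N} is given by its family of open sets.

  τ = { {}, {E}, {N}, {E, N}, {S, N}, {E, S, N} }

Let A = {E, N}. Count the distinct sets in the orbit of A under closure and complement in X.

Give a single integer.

closure: X∖int(X∖A) = X∖{} = {E, S, N}
Let k=closure and c=complement:
  1. A     = {E, N}
  2. kA    = {E, S, N}
  3. cA    = {S}
  4. ckA   = {}
— saturated at 4

4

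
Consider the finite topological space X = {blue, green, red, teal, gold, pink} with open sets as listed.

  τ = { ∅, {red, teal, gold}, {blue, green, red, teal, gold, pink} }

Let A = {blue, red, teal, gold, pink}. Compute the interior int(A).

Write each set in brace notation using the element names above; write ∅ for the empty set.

{red, teal, gold}

U open, U⊆A: ∅, {red, teal, gold}. int(A) = ⋃ = {red, teal, gold}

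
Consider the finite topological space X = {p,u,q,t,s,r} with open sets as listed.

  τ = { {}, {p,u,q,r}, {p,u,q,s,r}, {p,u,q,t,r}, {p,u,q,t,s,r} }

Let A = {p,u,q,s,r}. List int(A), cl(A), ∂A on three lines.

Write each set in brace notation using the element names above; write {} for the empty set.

int(A) = {p,u,q,s,r}
cl(A)  = {p,u,q,t,s,r}
∂A     = {t}

U open, U⊆A: {}, {p,u,q,r}, {p,u,q,s,r}. int(A) = ⋃ = {p,u,q,s,r}
X∖A={t}, int(X∖A)={}, hence cl(A)={p,u,q,t,s,r}
∂A: remove int from cl → {t}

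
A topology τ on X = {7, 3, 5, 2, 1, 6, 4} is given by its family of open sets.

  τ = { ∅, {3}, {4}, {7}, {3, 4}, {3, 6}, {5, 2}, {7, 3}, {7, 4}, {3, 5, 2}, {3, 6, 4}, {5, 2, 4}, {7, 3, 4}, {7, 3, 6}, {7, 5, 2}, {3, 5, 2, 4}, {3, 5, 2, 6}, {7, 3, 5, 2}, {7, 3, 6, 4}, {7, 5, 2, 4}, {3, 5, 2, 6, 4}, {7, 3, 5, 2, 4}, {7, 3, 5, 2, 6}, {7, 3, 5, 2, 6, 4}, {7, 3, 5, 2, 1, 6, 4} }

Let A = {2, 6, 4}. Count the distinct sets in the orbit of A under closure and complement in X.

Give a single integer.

12

cl via duality: int({7, 3, 5, 1}) = {7, 3}, so X∖{7, 3} = {5, 2, 1, 6, 4}
Write k for closure, c for complement:
  1. A     = {2, 6, 4}
  2. kA    = {5, 2, 1, 6, 4}
  3. cA    = {7, 3, 5, 1}
  4. ckA   = {7, 3}
  5. kcA   = {7, 3, 5, 2, 1, 6}
  6. kckA  = {7, 3, 1, 6}
  7. ckcA  = {4}
  8. ckckA = {5, 2, 4}
  9. kckcA = {1, 4}
  10. kckckA = {5, 2, 1, 4}
  11. ckckcA = {7, 3, 5, 2, 6}
  12. ckckckA = {7, 3, 6}
applying k or c yields no new set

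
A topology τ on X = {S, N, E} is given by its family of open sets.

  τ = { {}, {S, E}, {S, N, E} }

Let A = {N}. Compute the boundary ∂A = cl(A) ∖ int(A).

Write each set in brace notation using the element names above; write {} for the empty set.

U open, U⊆A: {}. int(A) = ⋃ = {}
X∖A={S, E}, int(X∖A)={S, E}, hence cl(A)={N}
∂A: remove int from cl → {N}

{N}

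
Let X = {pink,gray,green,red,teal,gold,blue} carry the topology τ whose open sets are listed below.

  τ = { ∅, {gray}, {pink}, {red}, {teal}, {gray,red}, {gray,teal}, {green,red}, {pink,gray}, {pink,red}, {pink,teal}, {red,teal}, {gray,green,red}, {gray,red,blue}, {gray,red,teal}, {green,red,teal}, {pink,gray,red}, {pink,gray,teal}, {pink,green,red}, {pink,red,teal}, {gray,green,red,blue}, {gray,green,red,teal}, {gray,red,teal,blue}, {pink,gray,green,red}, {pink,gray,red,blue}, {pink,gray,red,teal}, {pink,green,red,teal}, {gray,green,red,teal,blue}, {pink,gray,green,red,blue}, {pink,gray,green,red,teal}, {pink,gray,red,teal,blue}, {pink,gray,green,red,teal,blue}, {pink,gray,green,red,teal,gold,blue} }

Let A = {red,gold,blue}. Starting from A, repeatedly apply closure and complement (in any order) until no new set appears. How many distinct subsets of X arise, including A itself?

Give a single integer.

8

complement {pink,gray,green,teal}; its interior {pink,gray,teal}; cl(A) = X∖{pink,gray,teal} = {green,red,gold,blue}
With k = closure, c = complement:
  1. A     = {red,gold,blue}
  2. kA    = {green,red,gold,blue}
  3. cA    = {pink,gray,green,teal}
  4. ckA   = {pink,gray,teal}
  5. kcA   = {pink,gray,green,teal,gold,blue}
  6. kckA  = {pink,gray,teal,gold,blue}
  7. ckcA  = {red}
  8. ckckA = {green,red}
k, c of each give nothing new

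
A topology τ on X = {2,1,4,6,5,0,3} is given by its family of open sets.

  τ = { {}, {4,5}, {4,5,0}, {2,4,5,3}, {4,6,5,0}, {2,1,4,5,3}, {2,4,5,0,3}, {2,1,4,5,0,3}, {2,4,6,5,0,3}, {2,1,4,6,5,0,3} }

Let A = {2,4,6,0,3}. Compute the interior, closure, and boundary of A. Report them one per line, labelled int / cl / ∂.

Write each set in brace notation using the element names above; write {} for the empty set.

int(A) = {}
cl(A)  = {2,1,4,6,5,0,3}
∂A     = {2,1,4,6,5,0,3}

open subsets of A: {}; so int(A) = {}
closure: X∖int(X∖A) = X∖{} = {2,1,4,6,5,0,3}
∂A = {2,1,4,6,5,0,3} minus {} = {2,1,4,6,5,0,3}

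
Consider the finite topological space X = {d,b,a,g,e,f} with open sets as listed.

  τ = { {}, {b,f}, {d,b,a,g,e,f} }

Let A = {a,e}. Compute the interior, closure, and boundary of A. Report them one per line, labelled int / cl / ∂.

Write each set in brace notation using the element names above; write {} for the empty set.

int(A) = {}
cl(A)  = {d,a,g,e}
∂A     = {d,a,g,e}

U open, U⊆A: {}. int(A) = ⋃ = {}
X∖A={d,b,g,f}, int(X∖A)={b,f}, hence cl(A)={d,a,g,e}
∂A: remove int from cl → {d,a,g,e}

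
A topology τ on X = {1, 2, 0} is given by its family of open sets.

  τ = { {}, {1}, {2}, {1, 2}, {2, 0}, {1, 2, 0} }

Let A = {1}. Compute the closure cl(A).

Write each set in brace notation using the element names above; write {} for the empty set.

{1}

complement {2, 0}; its interior {2, 0}; cl(A) = X∖{2, 0} = {1}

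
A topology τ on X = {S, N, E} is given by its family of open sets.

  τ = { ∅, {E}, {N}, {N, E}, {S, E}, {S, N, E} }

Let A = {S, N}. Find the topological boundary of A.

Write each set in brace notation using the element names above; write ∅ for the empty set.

{S}

opens ⊆ A: ∅, {N}; union → int = {N}
complement {E}; its interior {E}; cl(A) = X∖{E} = {S, N}
boundary = {S, N} ∖ {N} = {S}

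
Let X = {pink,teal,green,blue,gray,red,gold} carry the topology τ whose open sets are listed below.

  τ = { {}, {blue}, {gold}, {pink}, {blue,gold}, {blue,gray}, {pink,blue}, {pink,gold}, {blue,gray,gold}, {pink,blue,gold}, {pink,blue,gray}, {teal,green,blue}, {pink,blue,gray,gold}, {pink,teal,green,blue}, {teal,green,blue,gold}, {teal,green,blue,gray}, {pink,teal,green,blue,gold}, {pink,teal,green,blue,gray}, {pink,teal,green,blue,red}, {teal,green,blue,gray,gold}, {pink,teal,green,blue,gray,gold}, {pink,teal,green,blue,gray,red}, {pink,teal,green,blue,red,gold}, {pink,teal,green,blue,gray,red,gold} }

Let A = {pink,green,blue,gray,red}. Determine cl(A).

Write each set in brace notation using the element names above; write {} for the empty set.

complement {teal,gold}; its interior {gold}; cl(A) = X∖{gold} = {pink,teal,green,blue,gray,red}

{pink,teal,green,blue,gray,red}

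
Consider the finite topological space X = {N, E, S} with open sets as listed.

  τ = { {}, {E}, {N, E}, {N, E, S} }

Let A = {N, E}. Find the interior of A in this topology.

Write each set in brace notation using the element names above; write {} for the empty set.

U open, U⊆A: {}, {E}, {N, E}. int(A) = ⋃ = {N, E}

{N, E}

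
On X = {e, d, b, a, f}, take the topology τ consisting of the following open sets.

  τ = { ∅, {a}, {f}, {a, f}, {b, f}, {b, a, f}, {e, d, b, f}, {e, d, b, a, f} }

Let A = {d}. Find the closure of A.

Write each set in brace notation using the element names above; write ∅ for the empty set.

complement {e, b, a, f}; its interior {b, a, f}; cl(A) = X∖{b, a, f} = {e, d}

{e, d}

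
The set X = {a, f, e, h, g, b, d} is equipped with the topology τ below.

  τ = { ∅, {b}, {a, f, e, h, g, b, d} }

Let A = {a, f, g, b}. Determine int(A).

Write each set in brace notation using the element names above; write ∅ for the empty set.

{b}

opens ⊆ A: ∅, {b}; union → int = {b}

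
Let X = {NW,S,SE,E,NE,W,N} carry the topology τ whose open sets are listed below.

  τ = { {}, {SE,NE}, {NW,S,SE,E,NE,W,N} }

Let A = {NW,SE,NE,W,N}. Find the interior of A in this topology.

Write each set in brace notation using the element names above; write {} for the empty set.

{SE,NE}

interior: largest open inside A is {SE,NE} (from {}, {SE,NE})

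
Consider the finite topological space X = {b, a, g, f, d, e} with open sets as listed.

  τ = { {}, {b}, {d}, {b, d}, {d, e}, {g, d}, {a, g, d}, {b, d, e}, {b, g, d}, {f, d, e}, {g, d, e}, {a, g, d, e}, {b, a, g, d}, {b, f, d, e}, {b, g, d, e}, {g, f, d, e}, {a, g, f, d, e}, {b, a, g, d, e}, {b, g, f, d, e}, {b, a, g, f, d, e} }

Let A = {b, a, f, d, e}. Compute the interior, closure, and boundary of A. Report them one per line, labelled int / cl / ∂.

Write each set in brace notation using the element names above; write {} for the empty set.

U open, U⊆A: {}, {b}, {d}, {d, e}, {b, d}, {b, d, e}, {f, d, e}, {b, f, d, e}. int(A) = ⋃ = {b, f, d, e}
X∖A={g}, int(X∖A)={}, hence cl(A)={b, a, g, f, d, e}
∂A: remove int from cl → {a, g}

int(A) = {b, f, d, e}
cl(A)  = {b, a, g, f, d, e}
∂A     = {a, g}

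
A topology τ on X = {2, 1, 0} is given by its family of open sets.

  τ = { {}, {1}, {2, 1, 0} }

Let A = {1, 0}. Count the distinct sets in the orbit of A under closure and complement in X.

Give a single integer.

6

X∖A={2}, int(X∖A)={}, hence cl(A)={2, 1, 0}
Orbit (k=closure, c=complement):
  1. A     = {1, 0}
  2. kA    = {2, 1, 0}
  3. cA    = {2}
  4. ckA   = {}
  5. kcA   = {2, 0}
  6. ckcA  = {1}
(closed under both — stop)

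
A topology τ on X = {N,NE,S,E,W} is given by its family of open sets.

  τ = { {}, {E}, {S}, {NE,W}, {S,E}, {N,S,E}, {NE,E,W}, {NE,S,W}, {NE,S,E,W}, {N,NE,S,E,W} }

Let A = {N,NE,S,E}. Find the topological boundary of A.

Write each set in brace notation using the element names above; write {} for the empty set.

opens ⊆ A: {}, {S}, {E}, {S,E}, {N,S,E}; union → int = {N,S,E}
complement {W}; its interior {}; cl(A) = X∖{} = {N,NE,S,E,W}
boundary = {N,NE,S,E,W} ∖ {N,S,E} = {NE,W}

{NE,W}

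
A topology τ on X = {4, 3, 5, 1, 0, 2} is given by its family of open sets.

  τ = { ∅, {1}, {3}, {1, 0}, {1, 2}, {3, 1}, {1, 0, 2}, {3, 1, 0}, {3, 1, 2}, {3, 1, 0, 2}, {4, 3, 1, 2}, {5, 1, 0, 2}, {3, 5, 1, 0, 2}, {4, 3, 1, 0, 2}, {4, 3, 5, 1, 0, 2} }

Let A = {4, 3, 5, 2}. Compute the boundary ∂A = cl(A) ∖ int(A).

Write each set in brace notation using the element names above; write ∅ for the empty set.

{4, 5, 2}

interior: largest open inside A is {3} (from ∅, {3})
cl via duality: int({1, 0}) = {1, 0}, so X∖{1, 0} = {4, 3, 5, 2}
cl∖int = {4, 5, 2}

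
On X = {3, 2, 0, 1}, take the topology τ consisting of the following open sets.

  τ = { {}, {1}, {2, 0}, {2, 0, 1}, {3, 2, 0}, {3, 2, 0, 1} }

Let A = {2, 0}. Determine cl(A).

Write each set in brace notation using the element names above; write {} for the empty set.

closure: X∖int(X∖A) = X∖{1} = {3, 2, 0}

{3, 2, 0}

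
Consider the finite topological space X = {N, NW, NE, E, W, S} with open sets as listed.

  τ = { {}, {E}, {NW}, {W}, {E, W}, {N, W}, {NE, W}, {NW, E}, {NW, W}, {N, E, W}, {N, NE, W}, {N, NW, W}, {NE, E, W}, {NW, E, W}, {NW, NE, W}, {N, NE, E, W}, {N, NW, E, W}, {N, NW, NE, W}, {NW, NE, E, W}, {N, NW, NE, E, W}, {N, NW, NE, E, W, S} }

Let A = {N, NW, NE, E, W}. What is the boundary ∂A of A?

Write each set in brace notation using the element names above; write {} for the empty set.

open subsets of A: {}, {NW}, {E}, {W}, {NW, E}, {NE, W}, {E, W}, {NW, W}, {N, W}, {NE, E, W}, {NW, NE, W}, {N, NW, W}, {N, NE, W}, {N, E, W}, {NW, E, W}, {N, NW, NE, W}, {N, NW, E, W}, {NW, NE, E, W}, {N, NE, E, W}, {N, NW, NE, E, W}; so int(A) = {N, NW, NE, E, W}
closure: X∖int(X∖A) = X∖{} = {N, NW, NE, E, W, S}
∂A = {N, NW, NE, E, W, S} minus {N, NW, NE, E, W} = {S}

{S}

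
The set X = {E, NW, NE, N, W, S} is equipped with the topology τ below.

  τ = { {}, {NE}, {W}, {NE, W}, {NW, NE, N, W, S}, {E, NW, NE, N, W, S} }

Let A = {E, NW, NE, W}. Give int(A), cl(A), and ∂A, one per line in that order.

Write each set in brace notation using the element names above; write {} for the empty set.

opens ⊆ A: {}, {NE}, {W}, {NE, W}; union → int = {NE, W}
complement {N, S}; its interior {}; cl(A) = X∖{} = {E, NW, NE, N, W, S}
boundary = {E, NW, NE, N, W, S} ∖ {NE, W} = {E, NW, N, S}

int(A) = {NE, W}
cl(A)  = {E, NW, NE, N, W, S}
∂A     = {E, NW, N, S}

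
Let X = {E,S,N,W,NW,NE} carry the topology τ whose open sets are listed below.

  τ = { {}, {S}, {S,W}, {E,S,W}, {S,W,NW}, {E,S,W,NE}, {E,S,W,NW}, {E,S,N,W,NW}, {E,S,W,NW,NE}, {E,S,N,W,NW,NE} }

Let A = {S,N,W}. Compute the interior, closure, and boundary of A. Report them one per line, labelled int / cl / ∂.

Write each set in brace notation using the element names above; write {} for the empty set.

interior: largest open inside A is {S,W} (from {}, {S}, {S,W})
cl via duality: int({E,NW,NE}) = {}, so X∖{} = {E,S,N,W,NW,NE}
cl∖int = {E,N,NW,NE}

int(A) = {S,W}
cl(A)  = {E,S,N,W,NW,NE}
∂A     = {E,N,NW,NE}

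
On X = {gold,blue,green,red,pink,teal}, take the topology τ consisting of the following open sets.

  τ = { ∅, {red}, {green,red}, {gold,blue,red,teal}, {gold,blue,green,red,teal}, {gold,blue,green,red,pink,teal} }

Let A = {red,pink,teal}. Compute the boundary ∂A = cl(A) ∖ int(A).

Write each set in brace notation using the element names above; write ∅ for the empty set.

open subsets of A: ∅, {red}; so int(A) = {red}
closure: X∖int(X∖A) = X∖∅ = {gold,blue,green,red,pink,teal}
∂A = {gold,blue,green,red,pink,teal} minus {red} = {gold,blue,green,pink,teal}

{gold,blue,green,pink,teal}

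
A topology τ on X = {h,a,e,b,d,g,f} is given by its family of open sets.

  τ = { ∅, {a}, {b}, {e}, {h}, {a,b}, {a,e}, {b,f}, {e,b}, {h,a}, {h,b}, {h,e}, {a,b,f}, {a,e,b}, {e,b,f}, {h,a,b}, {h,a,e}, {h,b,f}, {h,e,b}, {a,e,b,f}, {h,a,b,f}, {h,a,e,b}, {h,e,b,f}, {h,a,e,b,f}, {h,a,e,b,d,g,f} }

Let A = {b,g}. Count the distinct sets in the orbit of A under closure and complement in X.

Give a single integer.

8

cl via duality: int({h,a,e,d,f}) = {h,a,e}, so X∖{h,a,e} = {b,d,g,f}
Write k for closure, c for complement:
  1. A     = {b,g}
  2. kA    = {b,d,g,f}
  3. cA    = {h,a,e,d,f}
  4. ckA   = {h,a,e}
  5. kcA   = {h,a,e,d,g,f}
  6. kckA  = {h,a,e,d,g}
  7. ckcA  = {b}
  8. ckckA = {b,f}
applying k or c yields no new set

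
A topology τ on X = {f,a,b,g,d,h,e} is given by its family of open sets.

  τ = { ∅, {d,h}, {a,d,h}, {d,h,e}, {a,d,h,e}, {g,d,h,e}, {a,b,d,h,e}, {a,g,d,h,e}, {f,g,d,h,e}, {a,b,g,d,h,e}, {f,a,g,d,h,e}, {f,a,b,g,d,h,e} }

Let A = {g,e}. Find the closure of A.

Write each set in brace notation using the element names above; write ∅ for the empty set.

X∖A={f,a,b,d,h}, int(X∖A)={a,d,h}, hence cl(A)={f,b,g,e}

{f,b,g,e}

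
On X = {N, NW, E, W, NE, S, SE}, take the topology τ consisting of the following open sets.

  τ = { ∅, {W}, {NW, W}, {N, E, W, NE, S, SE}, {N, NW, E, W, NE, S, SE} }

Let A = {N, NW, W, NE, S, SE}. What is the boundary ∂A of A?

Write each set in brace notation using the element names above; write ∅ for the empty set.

U open, U⊆A: ∅, {W}, {NW, W}. int(A) = ⋃ = {NW, W}
X∖A={E}, int(X∖A)=∅, hence cl(A)={N, NW, E, W, NE, S, SE}
∂A: remove int from cl → {N, E, NE, S, SE}

{N, E, NE, S, SE}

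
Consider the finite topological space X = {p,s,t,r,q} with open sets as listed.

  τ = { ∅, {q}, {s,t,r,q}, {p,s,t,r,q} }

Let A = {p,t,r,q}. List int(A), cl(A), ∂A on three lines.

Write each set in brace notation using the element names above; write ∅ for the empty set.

int(A) = {q}
cl(A)  = {p,s,t,r,q}
∂A     = {p,s,t,r}

interior: largest open inside A is {q} (from ∅, {q})
cl via duality: int({s}) = ∅, so X∖∅ = {p,s,t,r,q}
cl∖int = {p,s,t,r}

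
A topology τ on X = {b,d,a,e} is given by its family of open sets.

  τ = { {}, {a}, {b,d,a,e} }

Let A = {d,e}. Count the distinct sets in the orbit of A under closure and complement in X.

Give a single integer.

6

X∖A={b,a}, int(X∖A)={a}, hence cl(A)={b,d,e}
Orbit (k=closure, c=complement):
  1. A     = {d,e}
  2. kA    = {b,d,e}
  3. cA    = {b,a}
  4. ckA   = {a}
  5. kcA   = {b,d,a,e}
  6. ckcA  = {}
(closed under both — stop)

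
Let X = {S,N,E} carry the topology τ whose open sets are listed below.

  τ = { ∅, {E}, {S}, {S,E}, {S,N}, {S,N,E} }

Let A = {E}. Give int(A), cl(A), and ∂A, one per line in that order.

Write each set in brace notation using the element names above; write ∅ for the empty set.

int(A) = {E}
cl(A)  = {E}
∂A     = ∅

interior: largest open inside A is {E} (from ∅, {E})
cl via duality: int({S,N}) = {S,N}, so X∖{S,N} = {E}
cl∖int = ∅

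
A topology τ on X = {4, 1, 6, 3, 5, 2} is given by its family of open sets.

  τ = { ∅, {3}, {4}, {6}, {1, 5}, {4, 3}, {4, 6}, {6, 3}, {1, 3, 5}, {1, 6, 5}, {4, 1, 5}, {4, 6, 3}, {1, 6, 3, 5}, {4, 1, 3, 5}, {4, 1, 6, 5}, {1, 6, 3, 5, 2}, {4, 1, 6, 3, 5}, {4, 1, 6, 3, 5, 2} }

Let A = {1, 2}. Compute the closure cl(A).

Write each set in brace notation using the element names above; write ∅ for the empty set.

closure: X∖int(X∖A) = X∖{4, 6, 3} = {1, 5, 2}

{1, 5, 2}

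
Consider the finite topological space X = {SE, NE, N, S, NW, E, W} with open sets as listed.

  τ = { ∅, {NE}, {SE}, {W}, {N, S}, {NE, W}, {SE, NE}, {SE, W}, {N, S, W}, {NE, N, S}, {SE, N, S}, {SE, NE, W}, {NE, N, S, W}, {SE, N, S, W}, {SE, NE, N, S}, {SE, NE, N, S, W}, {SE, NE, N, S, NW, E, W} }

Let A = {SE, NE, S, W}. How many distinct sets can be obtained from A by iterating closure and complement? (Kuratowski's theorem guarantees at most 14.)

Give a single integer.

8

complement {N, NW, E}; its interior ∅; cl(A) = X∖∅ = {SE, NE, N, S, NW, E, W}
With k = closure, c = complement:
  1. A     = {SE, NE, S, W}
  2. kA    = {SE, NE, N, S, NW, E, W}
  3. cA    = {N, NW, E}
  4. ckA   = ∅
  5. kcA   = {N, S, NW, E}
  6. ckcA  = {SE, NE, W}
  7. kckcA = {SE, NE, NW, E, W}
  8. ckckcA = {N, S}
k, c of each give nothing new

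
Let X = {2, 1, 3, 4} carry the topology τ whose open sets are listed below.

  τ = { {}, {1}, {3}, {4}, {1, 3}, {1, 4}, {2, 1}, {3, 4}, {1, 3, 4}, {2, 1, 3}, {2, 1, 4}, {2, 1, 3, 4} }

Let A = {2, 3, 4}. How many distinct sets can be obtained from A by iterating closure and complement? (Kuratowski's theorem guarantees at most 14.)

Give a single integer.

complement {1}; its interior {1}; cl(A) = X∖{1} = {2, 3, 4}
With k = closure, c = complement:
  1. A     = {2, 3, 4}
  2. cA    = {1}
  3. kcA   = {2, 1}
  4. ckcA  = {3, 4}
k, c of each give nothing new

4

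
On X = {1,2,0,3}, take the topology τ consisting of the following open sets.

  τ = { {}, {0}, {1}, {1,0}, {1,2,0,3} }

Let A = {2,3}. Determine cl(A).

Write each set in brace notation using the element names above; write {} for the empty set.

X∖A={1,0}, int(X∖A)={1,0}, hence cl(A)={2,3}

{2,3}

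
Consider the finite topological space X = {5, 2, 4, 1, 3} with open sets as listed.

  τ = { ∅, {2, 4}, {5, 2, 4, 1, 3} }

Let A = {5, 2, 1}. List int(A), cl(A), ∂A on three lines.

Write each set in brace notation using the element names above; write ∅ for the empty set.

int(A) = ∅
cl(A)  = {5, 2, 4, 1, 3}
∂A     = {5, 2, 4, 1, 3}

opens ⊆ A: ∅; union → int = ∅
complement {4, 3}; its interior ∅; cl(A) = X∖∅ = {5, 2, 4, 1, 3}
boundary = {5, 2, 4, 1, 3} ∖ ∅ = {5, 2, 4, 1, 3}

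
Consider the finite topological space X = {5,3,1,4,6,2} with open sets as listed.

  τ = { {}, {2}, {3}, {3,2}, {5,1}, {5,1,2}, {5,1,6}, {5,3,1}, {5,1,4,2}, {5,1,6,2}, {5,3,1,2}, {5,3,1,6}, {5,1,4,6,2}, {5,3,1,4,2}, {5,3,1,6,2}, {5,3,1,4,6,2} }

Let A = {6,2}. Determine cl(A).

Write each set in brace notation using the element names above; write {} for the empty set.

{4,6,2}

X∖A={5,3,1,4}, int(X∖A)={5,3,1}, hence cl(A)={4,6,2}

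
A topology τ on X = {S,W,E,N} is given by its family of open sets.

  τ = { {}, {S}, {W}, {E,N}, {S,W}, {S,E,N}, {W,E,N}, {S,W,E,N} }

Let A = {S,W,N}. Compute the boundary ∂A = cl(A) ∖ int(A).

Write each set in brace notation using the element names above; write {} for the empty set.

interior: largest open inside A is {S,W} (from {}, {S}, {W}, {S,W})
cl via duality: int({E}) = {}, so X∖{} = {S,W,E,N}
cl∖int = {E,N}

{E,N}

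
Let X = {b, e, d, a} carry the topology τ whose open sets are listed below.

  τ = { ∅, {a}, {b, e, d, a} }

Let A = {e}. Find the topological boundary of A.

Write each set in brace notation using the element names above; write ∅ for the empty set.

U open, U⊆A: ∅. int(A) = ⋃ = ∅
X∖A={b, d, a}, int(X∖A)={a}, hence cl(A)={b, e, d}
∂A: remove int from cl → {b, e, d}

{b, e, d}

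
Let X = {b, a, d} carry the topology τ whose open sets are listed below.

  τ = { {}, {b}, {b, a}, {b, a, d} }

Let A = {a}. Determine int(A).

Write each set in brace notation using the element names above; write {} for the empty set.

{}

interior: largest open inside A is {} (from {})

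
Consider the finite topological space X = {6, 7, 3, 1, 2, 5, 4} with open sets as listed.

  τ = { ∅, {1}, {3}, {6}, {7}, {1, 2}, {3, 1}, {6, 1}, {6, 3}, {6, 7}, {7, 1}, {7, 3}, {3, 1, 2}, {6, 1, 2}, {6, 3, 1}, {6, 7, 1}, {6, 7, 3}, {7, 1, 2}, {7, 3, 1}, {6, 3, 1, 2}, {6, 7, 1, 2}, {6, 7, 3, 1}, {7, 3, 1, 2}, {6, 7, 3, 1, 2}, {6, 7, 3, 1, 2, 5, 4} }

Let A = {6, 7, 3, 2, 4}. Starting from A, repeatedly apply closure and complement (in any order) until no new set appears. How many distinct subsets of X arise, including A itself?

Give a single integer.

8

cl via duality: int({1, 5}) = {1}, so X∖{1} = {6, 7, 3, 2, 5, 4}
Write k for closure, c for complement:
  1. A     = {6, 7, 3, 2, 4}
  2. kA    = {6, 7, 3, 2, 5, 4}
  3. cA    = {1, 5}
  4. ckA   = {1}
  5. kcA   = {1, 2, 5, 4}
  6. ckcA  = {6, 7, 3}
  7. kckcA = {6, 7, 3, 5, 4}
  8. ckckcA = {1, 2}
applying k or c yields no new set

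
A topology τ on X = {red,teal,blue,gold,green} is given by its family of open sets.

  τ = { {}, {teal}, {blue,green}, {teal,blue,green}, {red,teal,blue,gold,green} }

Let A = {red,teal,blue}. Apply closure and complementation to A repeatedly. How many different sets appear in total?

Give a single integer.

cl via duality: int({gold,green}) = {}, so X∖{} = {red,teal,blue,gold,green}
Write k for closure, c for complement:
  1. A     = {red,teal,blue}
  2. kA    = {red,teal,blue,gold,green}
  3. cA    = {gold,green}
  4. ckA   = {}
  5. kcA   = {red,blue,gold,green}
  6. ckcA  = {teal}
  7. kckcA = {red,teal,gold}
  8. ckckcA = {blue,green}
applying k or c yields no new set

8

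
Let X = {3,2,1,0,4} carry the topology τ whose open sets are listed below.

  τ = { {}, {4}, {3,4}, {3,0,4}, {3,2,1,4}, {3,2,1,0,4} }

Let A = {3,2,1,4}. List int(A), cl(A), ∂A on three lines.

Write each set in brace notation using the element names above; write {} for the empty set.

U open, U⊆A: {}, {4}, {3,4}, {3,2,1,4}. int(A) = ⋃ = {3,2,1,4}
X∖A={0}, int(X∖A)={}, hence cl(A)={3,2,1,0,4}
∂A: remove int from cl → {0}

int(A) = {3,2,1,4}
cl(A)  = {3,2,1,0,4}
∂A     = {0}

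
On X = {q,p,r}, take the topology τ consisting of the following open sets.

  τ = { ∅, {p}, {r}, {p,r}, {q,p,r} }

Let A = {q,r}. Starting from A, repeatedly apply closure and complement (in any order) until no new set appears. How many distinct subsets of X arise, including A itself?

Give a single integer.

4

closure: X∖int(X∖A) = X∖{p} = {q,r}
Let k=closure and c=complement:
  1. A     = {q,r}
  2. cA    = {p}
  3. kcA   = {q,p}
  4. ckcA  = {r}
— saturated at 4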